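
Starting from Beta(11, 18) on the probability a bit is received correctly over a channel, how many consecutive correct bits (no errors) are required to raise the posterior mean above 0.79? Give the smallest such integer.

After k correct bits and 0 errors the posterior is Beta(11+k, 18), with mean (11+k)/(11+18+k).
Set (11+k)/(29+k) > 0.79 and solve: k > (0.79·29 − 11)/(1 − 0.79) = 56.714.
The smallest integer exceeding 56.714 is 57.

k = 57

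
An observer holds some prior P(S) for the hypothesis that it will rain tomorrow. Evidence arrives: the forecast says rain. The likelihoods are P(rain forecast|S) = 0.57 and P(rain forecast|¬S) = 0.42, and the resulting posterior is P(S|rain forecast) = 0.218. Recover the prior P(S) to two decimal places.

In odds form, posterior odds = prior odds × likelihood ratio, so prior odds = posterior odds ÷ LR.
Posterior odds = 0.218/(1−0.218) = 0.2788. LR = 0.57/0.42 = 1.3571.
Prior odds = 0.2788/1.3571 = 0.2054, so P(S) = 0.2054/(1+0.2054) ≈ 0.17.

P(S) = 0.17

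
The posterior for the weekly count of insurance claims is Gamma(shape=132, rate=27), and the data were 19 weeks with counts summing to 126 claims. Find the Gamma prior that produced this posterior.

Gamma(shape=6, rate=8)

A Gamma(α, β) prior (rate parametrization) on a Poisson rate with n observations summing to S gives posterior Gamma(α+S, β+n).
So α = 132 − 126 = 6 and β = 27 − 19 = 8.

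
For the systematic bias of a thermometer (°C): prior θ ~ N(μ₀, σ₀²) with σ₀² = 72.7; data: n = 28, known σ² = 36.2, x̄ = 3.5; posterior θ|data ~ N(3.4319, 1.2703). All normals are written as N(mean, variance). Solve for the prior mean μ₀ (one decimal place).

With known observation variance, the Normal–Normal posterior has precision τ_n = τ₀ + n/σ² and mean μ_n = (τ₀μ₀ + (n/σ²)x̄)/τ_n.
Here τ₀ = 1/72.7 = 0.013755 and τ_data = 28/36.2 = 0.773481, so τ_n = 0.787236.
Rearranging for μ₀: μ₀ = (μ_n·τ_n − τ_data·x̄)/τ₀ = (3.4319·0.787236 − 0.773481·3.5) / 0.013755 = -0.005468/0.013755 ≈ -0.4.

μ₀ = -0.4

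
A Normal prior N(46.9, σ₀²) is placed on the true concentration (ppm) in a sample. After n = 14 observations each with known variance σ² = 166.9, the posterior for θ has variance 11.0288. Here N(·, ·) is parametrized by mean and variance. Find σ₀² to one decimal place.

For the Normal–Normal model with known σ², precisions add: τ_n = τ₀ + n/σ².
So 1/σ₀² = 1/11.0288 − 14/166.9 = 0.090672 − 0.083883 = 0.006789.
Hence σ₀² = 1/0.006789 ≈ 147.3.

σ₀² = 147.3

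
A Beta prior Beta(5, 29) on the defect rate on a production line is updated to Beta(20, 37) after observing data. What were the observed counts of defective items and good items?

A Beta(a, b) prior with s successes and f failures in binomial data gives a Beta(a+s, b+f) posterior.
Match parameters: s=20−5=15, f=37−29=8.

15 defective items and 8 good items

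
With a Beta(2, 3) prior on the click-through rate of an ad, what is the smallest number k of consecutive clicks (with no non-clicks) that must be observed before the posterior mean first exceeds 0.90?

After k clicks and 0 non-clicks the posterior is Beta(2+k, 3), with mean (2+k)/(2+3+k).
Set (2+k)/(5+k) > 0.90 and solve: k > (0.90·5 − 2)/(1 − 0.90) = 25.000.
The smallest integer exceeding 25.000 is 26, and checking k=26: (28)/(31) = 0.9032 > 0.90.

k = 26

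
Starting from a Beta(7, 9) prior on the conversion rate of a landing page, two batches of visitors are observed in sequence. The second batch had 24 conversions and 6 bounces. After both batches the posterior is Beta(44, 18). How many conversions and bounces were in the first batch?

13 conversions and 3 bounces

Because Beta–binomial updating is additive in the counts, the combined data contributed (α_post−α_prior, β_post−β_prior) successes and failures.
Total across both batches: 44−7=37 conversions, 18−9=9 bounces.
Subtract the second batch: 37−24=13 conversions and 9−6=3 bounces.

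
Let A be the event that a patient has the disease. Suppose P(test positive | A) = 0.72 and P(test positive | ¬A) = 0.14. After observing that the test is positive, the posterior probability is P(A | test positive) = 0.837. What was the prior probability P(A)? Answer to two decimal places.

Bayes' rule in odds form gives O(A|E) = O(A)·[P(E|A)/P(E|¬A)], hence O(A) = O(A|E)/LR.
Posterior odds = 0.837/(1−0.837) = 5.1350. LR = 0.72/0.14 = 5.1429.
Prior odds = 5.1350/5.1429 = 0.9985, so P(A) = 0.9985/(1+0.9985) ≈ 0.50.

P(A) = 0.50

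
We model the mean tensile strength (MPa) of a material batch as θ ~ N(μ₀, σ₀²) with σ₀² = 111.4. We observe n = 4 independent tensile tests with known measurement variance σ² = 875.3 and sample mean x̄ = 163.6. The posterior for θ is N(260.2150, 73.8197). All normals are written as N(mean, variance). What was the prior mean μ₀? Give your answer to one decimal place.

μ₀ = 309.4

The posterior mean is a precision-weighted average: μ_n = (τ₀μ₀ + τ_data·x̄)/(τ₀+τ_data), with τ₀=1/σ₀² and τ_data=n/σ².
Here τ₀ = 1/111.4 = 0.008977 and τ_data = 4/875.3 = 0.004570, so τ_n = 0.013547.
Rearranging for μ₀: μ₀ = (μ_n·τ_n − τ_data·x̄)/τ₀ = (260.2150·0.013547 − 0.004570·163.6) / 0.008977 = 2.777481/0.008977 ≈ 309.4.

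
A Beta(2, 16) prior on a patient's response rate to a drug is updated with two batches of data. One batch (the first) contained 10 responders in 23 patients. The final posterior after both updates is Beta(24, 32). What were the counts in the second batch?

Because Beta–binomial updating is additive in the counts, the combined data contributed (α_post−α_prior, β_post−β_prior) successes and failures.
Total across both batches: 24−2=22 responders, 32−16=16 non-responders.
Subtract the first batch: 22−10=12 responders and 16−13=3 non-responders.

12 responders and 3 non-responders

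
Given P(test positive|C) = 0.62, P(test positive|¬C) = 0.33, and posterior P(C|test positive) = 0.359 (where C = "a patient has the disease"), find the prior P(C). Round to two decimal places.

In odds form, posterior odds = prior odds × likelihood ratio, so prior odds = posterior odds ÷ LR.
Posterior odds = 0.359/(1−0.359) = 0.5601. LR = 0.62/0.33 = 1.8788.
Prior odds = 0.5601/1.8788 = 0.2981, so P(C) = 0.2981/(1+0.2981) ≈ 0.23.

P(C) = 0.23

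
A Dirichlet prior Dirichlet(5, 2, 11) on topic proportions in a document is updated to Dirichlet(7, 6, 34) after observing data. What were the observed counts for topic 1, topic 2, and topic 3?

counts (2, 4, 23)

For a Dirichlet(α) prior with multinomial counts c, the posterior is Dirichlet(α + c) componentwise.
Counts are posterior − prior componentwise: 7−5=2, 6−2=4, 34−11=23.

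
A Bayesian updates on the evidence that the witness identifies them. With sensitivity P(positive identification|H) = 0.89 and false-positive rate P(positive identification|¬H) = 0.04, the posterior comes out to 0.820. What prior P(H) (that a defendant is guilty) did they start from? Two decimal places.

Bayes' rule in odds form gives O(H|E) = O(H)·[P(E|H)/P(E|¬H)], hence O(H) = O(H|E)/LR.
Posterior odds = 0.820/(1−0.820) = 4.5556. LR = 0.89/0.04 = 22.2500.
Prior odds = 4.5556/22.2500 = 0.2047, so P(H) = 0.2047/(1+0.2047) ≈ 0.17.

P(H) = 0.17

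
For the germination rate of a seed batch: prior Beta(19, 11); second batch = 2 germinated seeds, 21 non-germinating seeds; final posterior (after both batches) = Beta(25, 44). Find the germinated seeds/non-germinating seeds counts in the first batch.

Because Beta–binomial updating is additive in the counts, the combined data contributed (α_post−α_prior, β_post−β_prior) successes and failures.
Total across both batches: 25−19=6 germinated seeds, 44−11=33 non-germinating seeds.
Subtract the second batch: 6−2=4 germinated seeds and 33−21=12 non-germinating seeds.

4 germinated seeds and 12 non-germinating seeds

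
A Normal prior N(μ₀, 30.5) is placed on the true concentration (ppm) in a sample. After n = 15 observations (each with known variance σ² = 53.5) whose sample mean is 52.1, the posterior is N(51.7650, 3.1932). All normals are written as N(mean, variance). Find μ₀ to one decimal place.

The posterior mean is a precision-weighted average: μ_n = (τ₀μ₀ + τ_data·x̄)/(τ₀+τ_data), with τ₀=1/σ₀² and τ_data=n/σ².
Here τ₀ = 1/30.5 = 0.032787 and τ_data = 15/53.5 = 0.280374, so τ_n = 0.313161.
Rearranging for μ₀: μ₀ = (μ_n·τ_n − τ_data·x̄)/τ₀ = (51.7650·0.313161 − 0.280374·52.1) / 0.032787 = 1.603294/0.032787 ≈ 48.9.

μ₀ = 48.9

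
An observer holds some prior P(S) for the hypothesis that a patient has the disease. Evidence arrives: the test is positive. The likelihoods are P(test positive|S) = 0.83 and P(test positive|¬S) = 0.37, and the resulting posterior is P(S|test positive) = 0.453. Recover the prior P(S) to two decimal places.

P(S) = 0.27

Bayes' rule in odds form gives O(S|E) = O(S)·[P(E|S)/P(E|¬S)], hence O(S) = O(S|E)/LR.
Posterior odds = 0.453/(1−0.453) = 0.8282. LR = 0.83/0.37 = 2.2432.
Prior odds = 0.8282/2.2432 = 0.3692, so P(S) = 0.3692/(1+0.3692) ≈ 0.27.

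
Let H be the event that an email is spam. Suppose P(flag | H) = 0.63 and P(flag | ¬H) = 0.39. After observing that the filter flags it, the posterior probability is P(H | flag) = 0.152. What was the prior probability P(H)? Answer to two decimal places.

P(H) = 0.10

Bayes' rule in odds form gives O(H|E) = O(H)·[P(E|H)/P(E|¬H)], hence O(H) = O(H|E)/LR.
Posterior odds = 0.152/(1−0.152) = 0.1792. LR = 0.63/0.39 = 1.6154.
Prior odds = 0.1792/1.6154 = 0.1109, so P(H) = 0.1109/(1+0.1109) ≈ 0.10.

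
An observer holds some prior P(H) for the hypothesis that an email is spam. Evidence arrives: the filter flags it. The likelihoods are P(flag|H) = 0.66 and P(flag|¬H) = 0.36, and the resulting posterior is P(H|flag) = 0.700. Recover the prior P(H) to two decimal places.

P(H) = 0.56

Bayes' rule in odds form gives O(H|E) = O(H)·[P(E|H)/P(E|¬H)], hence O(H) = O(H|E)/LR.
Posterior odds = 0.700/(1−0.700) = 2.3333. LR = 0.66/0.36 = 1.8333.
Prior odds = 2.3333/1.8333 = 1.2727, so P(H) = 1.2727/(1+1.2727) ≈ 0.56.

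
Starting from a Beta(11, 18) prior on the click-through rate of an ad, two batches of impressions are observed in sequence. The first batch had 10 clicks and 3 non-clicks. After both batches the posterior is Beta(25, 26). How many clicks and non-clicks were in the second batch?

4 clicks and 5 non-clicks

Sequential conjugate updates are equivalent to a single update on the pooled data, so total successes = posterior α − prior α and total failures = posterior β − prior β.
Total across both batches: 25−11=14 clicks, 26−18=8 non-clicks.
Subtract the first batch: 14−10=4 clicks and 8−3=5 non-clicks.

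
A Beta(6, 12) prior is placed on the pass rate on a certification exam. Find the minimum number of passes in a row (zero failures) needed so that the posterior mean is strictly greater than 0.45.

After k passes and 0 failures the posterior is Beta(6+k, 12), with mean (6+k)/(6+12+k).
Set (6+k)/(18+k) > 0.45 and solve: k > (0.45·18 − 6)/(1 − 0.45) = 3.818.
The smallest integer exceeding 3.818 is 4.

k = 4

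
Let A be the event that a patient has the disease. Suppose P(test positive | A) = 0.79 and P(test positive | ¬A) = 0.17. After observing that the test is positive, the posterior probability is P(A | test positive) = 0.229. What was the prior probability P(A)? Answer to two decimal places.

P(A) = 0.06

Bayes' rule in odds form gives O(A|E) = O(A)·[P(E|A)/P(E|¬A)], hence O(A) = O(A|E)/LR.
Posterior odds = 0.229/(1−0.229) = 0.2970. LR = 0.79/0.17 = 4.6471.
Prior odds = 0.2970/4.6471 = 0.0639, so P(A) = 0.0639/(1+0.0639) ≈ 0.06.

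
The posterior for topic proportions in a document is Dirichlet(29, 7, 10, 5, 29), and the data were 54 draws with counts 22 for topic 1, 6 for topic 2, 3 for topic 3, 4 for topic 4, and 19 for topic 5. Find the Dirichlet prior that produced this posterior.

For a Dirichlet(α) prior with multinomial counts c, the posterior is Dirichlet(α + c) componentwise.
Subtract each count from the matching posterior parameter: 29−22=7, 7−6=1, 10−3=7, 5−4=1, 29−19=10.

Dirichlet(7, 1, 7, 1, 10)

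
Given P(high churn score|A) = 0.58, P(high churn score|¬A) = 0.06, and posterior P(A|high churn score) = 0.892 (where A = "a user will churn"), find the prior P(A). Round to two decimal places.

Bayes' rule in odds form gives O(A|E) = O(A)·[P(E|A)/P(E|¬A)], hence O(A) = O(A|E)/LR.
Posterior odds = 0.892/(1−0.892) = 8.2593. LR = 0.58/0.06 = 9.6667.
Prior odds = 8.2593/9.6667 = 0.8544, so P(A) = 0.8544/(1+0.8544) ≈ 0.46.

P(A) = 0.46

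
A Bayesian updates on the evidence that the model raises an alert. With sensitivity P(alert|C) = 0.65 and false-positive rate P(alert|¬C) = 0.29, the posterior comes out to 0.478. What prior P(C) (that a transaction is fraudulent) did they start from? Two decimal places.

P(C) = 0.29

Bayes' rule in odds form gives O(C|E) = O(C)·[P(E|C)/P(E|¬C)], hence O(C) = O(C|E)/LR.
Posterior odds = 0.478/(1−0.478) = 0.9157. LR = 0.65/0.29 = 2.2414.
Prior odds = 0.9157/2.2414 = 0.4085, so P(C) = 0.4085/(1+0.4085) ≈ 0.29.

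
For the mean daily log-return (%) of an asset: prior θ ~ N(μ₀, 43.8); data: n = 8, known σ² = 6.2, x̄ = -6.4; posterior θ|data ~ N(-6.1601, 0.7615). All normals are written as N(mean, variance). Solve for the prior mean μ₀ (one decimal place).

With known observation variance, the Normal–Normal posterior has precision τ_n = τ₀ + n/σ² and mean μ_n = (τ₀μ₀ + (n/σ²)x̄)/τ_n.
Here τ₀ = 1/43.8 = 0.022831 and τ_data = 8/6.2 = 1.290323, so τ_n = 1.313154.
Rearranging for μ₀: μ₀ = (μ_n·τ_n − τ_data·x̄)/τ₀ = (-6.1601·1.313154 − 1.290323·-6.4) / 0.022831 = 0.168907/0.022831 ≈ 7.4.

μ₀ = 7.4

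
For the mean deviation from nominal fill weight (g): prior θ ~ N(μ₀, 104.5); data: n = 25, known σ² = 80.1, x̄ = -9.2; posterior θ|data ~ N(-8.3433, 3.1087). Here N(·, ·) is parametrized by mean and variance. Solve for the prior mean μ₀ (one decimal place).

The posterior mean is a precision-weighted average: μ_n = (τ₀μ₀ + τ_data·x̄)/(τ₀+τ_data), with τ₀=1/σ₀² and τ_data=n/σ².
Here τ₀ = 1/104.5 = 0.009569 and τ_data = 25/80.1 = 0.312110, so τ_n = 0.321679.
Rearranging for μ₀: μ₀ = (μ_n·τ_n − τ_data·x̄)/τ₀ = (-8.3433·0.321679 − 0.312110·-9.2) / 0.009569 = 0.187548/0.009569 ≈ 19.6.

μ₀ = 19.6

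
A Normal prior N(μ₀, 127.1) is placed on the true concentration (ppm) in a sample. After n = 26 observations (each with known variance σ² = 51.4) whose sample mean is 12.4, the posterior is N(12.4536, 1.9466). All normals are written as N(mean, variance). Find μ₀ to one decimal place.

The posterior mean is a precision-weighted average: μ_n = (τ₀μ₀ + τ_data·x̄)/(τ₀+τ_data), with τ₀=1/σ₀² and τ_data=n/σ².
Here τ₀ = 1/127.1 = 0.007868 and τ_data = 26/51.4 = 0.505837, so τ_n = 0.513705.
Rearranging for μ₀: μ₀ = (μ_n·τ_n − τ_data·x̄)/τ₀ = (12.4536·0.513705 − 0.505837·12.4) / 0.007868 = 0.125098/0.007868 ≈ 15.9.

μ₀ = 15.9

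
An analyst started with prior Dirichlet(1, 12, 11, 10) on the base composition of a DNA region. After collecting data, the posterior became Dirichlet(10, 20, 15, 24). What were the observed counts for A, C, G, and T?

counts (9, 8, 4, 14)

For a Dirichlet(α) prior with multinomial counts c, the posterior is Dirichlet(α + c) componentwise.
Counts are posterior − prior componentwise: 10−1=9, 20−12=8, 15−11=4, 24−10=14.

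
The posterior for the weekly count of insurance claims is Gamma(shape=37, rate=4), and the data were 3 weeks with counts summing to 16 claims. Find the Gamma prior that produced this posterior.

A Gamma(α, β) prior (rate parametrization) on a Poisson rate with n observations summing to S gives posterior Gamma(α+S, β+n).
So α = 37 − 16 = 21 and β = 4 − 3 = 1.

Gamma(shape=21, rate=1)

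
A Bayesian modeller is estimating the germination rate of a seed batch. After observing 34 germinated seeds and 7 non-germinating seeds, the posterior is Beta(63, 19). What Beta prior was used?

Beta(29, 12)

Beta is conjugate to the binomial likelihood: posterior = Beta(α+s, β+f).
Subtract the data counts: 63−34=29, 19−7=12.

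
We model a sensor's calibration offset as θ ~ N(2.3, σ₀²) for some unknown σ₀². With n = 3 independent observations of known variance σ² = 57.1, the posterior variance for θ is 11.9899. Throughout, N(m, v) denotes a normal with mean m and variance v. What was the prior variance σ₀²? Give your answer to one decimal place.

σ₀² = 32.4

Posterior precision equals prior precision plus data precision: 1/σ_n² = 1/σ₀² + n/σ².
So 1/σ₀² = 1/11.9899 − 3/57.1 = 0.083404 − 0.052539 = 0.030865.
Hence σ₀² = 1/0.030865 ≈ 32.4.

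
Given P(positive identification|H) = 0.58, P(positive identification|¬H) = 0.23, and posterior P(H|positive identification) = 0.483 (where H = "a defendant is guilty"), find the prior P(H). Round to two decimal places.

Bayes' rule in odds form gives O(H|E) = O(H)·[P(E|H)/P(E|¬H)], hence O(H) = O(H|E)/LR.
Posterior odds = 0.483/(1−0.483) = 0.9342. LR = 0.58/0.23 = 2.5217.
Prior odds = 0.9342/2.5217 = 0.3705, so P(H) = 0.3705/(1+0.3705) ≈ 0.27.

P(H) = 0.27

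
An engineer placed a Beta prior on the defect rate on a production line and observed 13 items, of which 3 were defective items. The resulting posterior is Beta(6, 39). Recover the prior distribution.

A Beta(a, b) prior with s successes and f failures in binomial data gives a Beta(a+s, b+f) posterior.
So a = 6 − 3 = 3 and b = 39 − 10 = 29.

Beta(3, 29)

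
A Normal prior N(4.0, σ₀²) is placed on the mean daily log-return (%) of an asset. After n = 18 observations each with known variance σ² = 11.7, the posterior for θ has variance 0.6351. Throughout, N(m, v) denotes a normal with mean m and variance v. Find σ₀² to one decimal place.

Posterior precision equals prior precision plus data precision: 1/σ_n² = 1/σ₀² + n/σ².
So 1/σ₀² = 1/0.6351 − 18/11.7 = 1.574555 − 1.538462 = 0.036093.
Hence σ₀² = 1/0.036093 ≈ 27.7.

σ₀² = 27.7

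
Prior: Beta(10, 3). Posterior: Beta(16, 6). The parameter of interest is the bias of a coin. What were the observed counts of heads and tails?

Under Beta–binomial conjugacy the posterior parameters are (α+s, β+f).
Match parameters: s=16−10=6, f=6−3=3.

6 heads and 3 tails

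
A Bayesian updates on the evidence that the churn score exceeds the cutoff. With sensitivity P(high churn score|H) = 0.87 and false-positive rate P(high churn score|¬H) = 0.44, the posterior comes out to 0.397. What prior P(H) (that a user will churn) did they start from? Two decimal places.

In odds form, posterior odds = prior odds × likelihood ratio, so prior odds = posterior odds ÷ LR.
Posterior odds = 0.397/(1−0.397) = 0.6584. LR = 0.87/0.44 = 1.9773.
Prior odds = 0.6584/1.9773 = 0.3330, so P(H) = 0.3330/(1+0.3330) ≈ 0.25.

P(H) = 0.25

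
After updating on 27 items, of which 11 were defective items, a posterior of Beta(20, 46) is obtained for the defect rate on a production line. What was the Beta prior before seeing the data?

Beta(9, 30)

Beta is conjugate to the binomial likelihood: posterior = Beta(a+s, b+f).
So a = 20 − 11 = 9 and b = 46 − 16 = 30.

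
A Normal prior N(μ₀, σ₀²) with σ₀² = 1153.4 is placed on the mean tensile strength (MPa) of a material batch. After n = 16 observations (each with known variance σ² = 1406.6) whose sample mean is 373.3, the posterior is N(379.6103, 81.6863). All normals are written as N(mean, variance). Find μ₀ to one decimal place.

μ₀ = 462.4

With known observation variance, the Normal–Normal posterior has precision τ_n = τ₀ + n/σ² and mean μ_n = (τ₀μ₀ + (n/σ²)x̄)/τ_n.
Here τ₀ = 1/1153.4 = 0.000867 and τ_data = 16/1406.6 = 0.011375, so τ_n = 0.012242.
Rearranging for μ₀: μ₀ = (μ_n·τ_n − τ_data·x̄)/τ₀ = (379.6103·0.012242 − 0.011375·373.3) / 0.000867 = 0.400902/0.000867 ≈ 462.4.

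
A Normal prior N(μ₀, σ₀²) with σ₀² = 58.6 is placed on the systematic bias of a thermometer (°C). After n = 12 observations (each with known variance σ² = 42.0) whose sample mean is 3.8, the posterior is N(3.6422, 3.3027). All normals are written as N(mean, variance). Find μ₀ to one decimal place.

μ₀ = 1.0

With known observation variance, the Normal–Normal posterior has precision τ_n = τ₀ + n/σ² and mean μ_n = (τ₀μ₀ + (n/σ²)x̄)/τ_n.
Here τ₀ = 1/58.6 = 0.017065 and τ_data = 12/42.0 = 0.285714, so τ_n = 0.302779.
Rearranging for μ₀: μ₀ = (μ_n·τ_n − τ_data·x̄)/τ₀ = (3.6422·0.302779 − 0.285714·3.8) / 0.017065 = 0.017068/0.017065 ≈ 1.0.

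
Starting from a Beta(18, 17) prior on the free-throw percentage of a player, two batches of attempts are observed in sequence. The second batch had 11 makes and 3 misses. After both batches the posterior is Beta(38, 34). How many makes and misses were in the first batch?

9 makes and 14 misses

Sequential conjugate updates are equivalent to a single update on the pooled data, so total successes = posterior α − prior α and total failures = posterior β − prior β.
Total across both batches: 38−18=20 makes, 34−17=17 misses.
Subtract the second batch: 20−11=9 makes and 17−3=14 misses.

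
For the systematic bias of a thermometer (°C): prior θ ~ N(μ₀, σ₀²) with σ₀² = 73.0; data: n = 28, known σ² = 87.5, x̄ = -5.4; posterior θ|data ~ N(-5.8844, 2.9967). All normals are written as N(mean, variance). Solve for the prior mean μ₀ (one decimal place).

μ₀ = -17.2

With known observation variance, the Normal–Normal posterior has precision τ_n = τ₀ + n/σ² and mean μ_n = (τ₀μ₀ + (n/σ²)x̄)/τ_n.
Here τ₀ = 1/73.0 = 0.013699 and τ_data = 28/87.5 = 0.320000, so τ_n = 0.333699.
Rearranging for μ₀: μ₀ = (μ_n·τ_n − τ_data·x̄)/τ₀ = (-5.8844·0.333699 − 0.320000·-5.4) / 0.013699 = -0.235618/0.013699 ≈ -17.2.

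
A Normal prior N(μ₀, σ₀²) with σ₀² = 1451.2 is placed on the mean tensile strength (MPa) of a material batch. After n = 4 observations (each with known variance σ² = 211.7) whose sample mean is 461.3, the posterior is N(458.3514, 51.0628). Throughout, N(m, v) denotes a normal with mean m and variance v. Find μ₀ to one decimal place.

The posterior mean is a precision-weighted average: μ_n = (τ₀μ₀ + τ_data·x̄)/(τ₀+τ_data), with τ₀=1/σ₀² and τ_data=n/σ².
Here τ₀ = 1/1451.2 = 0.000689 and τ_data = 4/211.7 = 0.018895, so τ_n = 0.019584.
Rearranging for μ₀: μ₀ = (μ_n·τ_n − τ_data·x̄)/τ₀ = (458.3514·0.019584 − 0.018895·461.3) / 0.000689 = 0.260090/0.000689 ≈ 377.5.

μ₀ = 377.5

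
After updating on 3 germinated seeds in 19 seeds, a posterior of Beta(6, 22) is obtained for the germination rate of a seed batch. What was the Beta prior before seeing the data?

Under Beta–binomial conjugacy the posterior parameters are (α+s, β+f).
So α = 6 − 3 = 3 and β = 22 − 16 = 6.

Beta(3, 6)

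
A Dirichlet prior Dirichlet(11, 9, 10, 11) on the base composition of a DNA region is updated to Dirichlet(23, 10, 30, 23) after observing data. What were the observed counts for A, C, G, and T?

For a Dirichlet(α) prior with multinomial counts c, the posterior is Dirichlet(α + c) componentwise.
Counts are posterior − prior componentwise: 23−11=12, 10−9=1, 30−10=20, 23−11=12.

counts (12, 1, 20, 12)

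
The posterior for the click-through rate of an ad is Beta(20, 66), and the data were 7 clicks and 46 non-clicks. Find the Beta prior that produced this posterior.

Beta(13, 20)

Beta is conjugate to the binomial likelihood: posterior = Beta(a+s, b+f).
So a = 20 − 7 = 13 and b = 66 − 46 = 20.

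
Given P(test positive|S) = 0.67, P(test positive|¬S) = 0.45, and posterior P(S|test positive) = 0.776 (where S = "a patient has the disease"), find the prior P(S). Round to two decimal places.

In odds form, posterior odds = prior odds × likelihood ratio, so prior odds = posterior odds ÷ LR.
Posterior odds = 0.776/(1−0.776) = 3.4643. LR = 0.67/0.45 = 1.4889.
Prior odds = 3.4643/1.4889 = 2.3268, so P(S) = 2.3268/(1+2.3268) ≈ 0.70.

P(S) = 0.70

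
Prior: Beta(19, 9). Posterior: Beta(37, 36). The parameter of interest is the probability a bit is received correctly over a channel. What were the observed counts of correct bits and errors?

18 correct bits and 27 errors

Under Beta–binomial conjugacy the posterior parameters are (a+s, b+f).
So s = 37 − 19 = 18 and f = 36 − 9 = 27.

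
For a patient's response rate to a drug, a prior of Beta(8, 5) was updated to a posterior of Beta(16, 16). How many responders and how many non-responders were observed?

Beta is conjugate to the binomial likelihood: posterior = Beta(a+s, b+f).
So s = 16 − 8 = 8 and f = 16 − 5 = 11.

8 responders and 11 non-responders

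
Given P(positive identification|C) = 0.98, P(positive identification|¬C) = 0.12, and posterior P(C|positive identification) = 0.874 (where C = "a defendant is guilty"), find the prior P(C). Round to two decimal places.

P(C) = 0.46

In odds form, posterior odds = prior odds × likelihood ratio, so prior odds = posterior odds ÷ LR.
Posterior odds = 0.874/(1−0.874) = 6.9365. LR = 0.98/0.12 = 8.1667.
Prior odds = 6.9365/8.1667 = 0.8494, so P(C) = 0.8494/(1+0.8494) ≈ 0.46.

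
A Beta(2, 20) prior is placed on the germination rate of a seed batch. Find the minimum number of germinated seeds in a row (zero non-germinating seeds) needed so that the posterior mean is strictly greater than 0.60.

k = 29

After k germinated seeds and 0 non-germinating seeds the posterior is Beta(2+k, 20), with mean (2+k)/(2+20+k).
Set (2+k)/(22+k) > 0.60 and solve: k > (0.60·22 − 2)/(1 − 0.60) = 28.000.
The smallest integer exceeding 28.000 is 29, and checking k=29: (31)/(51) = 0.6078 > 0.60.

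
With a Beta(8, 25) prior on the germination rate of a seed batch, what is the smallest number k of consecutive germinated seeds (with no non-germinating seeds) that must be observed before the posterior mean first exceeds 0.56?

After k germinated seeds and 0 non-germinating seeds the posterior is Beta(8+k, 25), with mean (8+k)/(8+25+k).
Set (8+k)/(33+k) > 0.56 and solve: k > (0.56·33 − 8)/(1 − 0.56) = 23.818.
The smallest integer exceeding 23.818 is 24, and checking k=24: (32)/(57) = 0.5614 > 0.56.

k = 24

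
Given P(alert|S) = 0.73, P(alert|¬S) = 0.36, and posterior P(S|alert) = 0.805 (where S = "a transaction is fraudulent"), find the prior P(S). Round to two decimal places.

P(S) = 0.67

In odds form, posterior odds = prior odds × likelihood ratio, so prior odds = posterior odds ÷ LR.
Posterior odds = 0.805/(1−0.805) = 4.1282. LR = 0.73/0.36 = 2.0278.
Prior odds = 4.1282/2.0278 = 2.0358, so P(S) = 2.0358/(1+2.0358) ≈ 0.67.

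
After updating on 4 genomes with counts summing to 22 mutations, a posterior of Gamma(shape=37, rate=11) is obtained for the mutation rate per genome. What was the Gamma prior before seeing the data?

Gamma(shape=15, rate=7)

Gamma–Poisson conjugacy: posterior shape = α + Σxᵢ, posterior rate = β + n.
So α = 37 − 22 = 15 and β = 11 − 4 = 7.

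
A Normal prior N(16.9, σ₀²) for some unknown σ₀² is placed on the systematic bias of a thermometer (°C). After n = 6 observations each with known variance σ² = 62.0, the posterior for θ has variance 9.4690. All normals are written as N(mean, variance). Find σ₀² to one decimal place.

σ₀² = 113.2

For the Normal–Normal model with known σ², precisions add: τ_n = τ₀ + n/σ².
So 1/σ₀² = 1/9.4690 − 6/62.0 = 0.105608 − 0.096774 = 0.008834.
Hence σ₀² = 1/0.008834 ≈ 113.2.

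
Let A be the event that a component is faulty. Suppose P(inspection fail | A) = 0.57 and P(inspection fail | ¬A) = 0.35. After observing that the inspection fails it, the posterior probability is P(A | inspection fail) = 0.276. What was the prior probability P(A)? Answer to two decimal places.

Bayes' rule in odds form gives O(A|E) = O(A)·[P(E|A)/P(E|¬A)], hence O(A) = O(A|E)/LR.
Posterior odds = 0.276/(1−0.276) = 0.3812. LR = 0.57/0.35 = 1.6286.
Prior odds = 0.3812/1.6286 = 0.2341, so P(A) = 0.2341/(1+0.2341) ≈ 0.19.

P(A) = 0.19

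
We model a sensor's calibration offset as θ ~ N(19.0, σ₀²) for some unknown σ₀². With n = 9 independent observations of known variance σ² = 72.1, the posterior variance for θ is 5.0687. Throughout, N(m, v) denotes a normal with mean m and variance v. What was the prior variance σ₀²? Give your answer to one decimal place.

σ₀² = 13.8

For the Normal–Normal model with known σ², precisions add: τ_n = τ₀ + n/σ².
So 1/σ₀² = 1/5.0687 − 9/72.1 = 0.197289 − 0.124827 = 0.072462.
Hence σ₀² = 1/0.072462 ≈ 13.8.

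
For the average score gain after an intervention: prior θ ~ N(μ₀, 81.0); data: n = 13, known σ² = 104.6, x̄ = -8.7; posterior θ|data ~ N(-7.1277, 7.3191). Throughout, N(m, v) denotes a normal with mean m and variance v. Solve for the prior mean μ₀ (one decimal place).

μ₀ = 8.7

With known observation variance, the Normal–Normal posterior has precision τ_n = τ₀ + n/σ² and mean μ_n = (τ₀μ₀ + (n/σ²)x̄)/τ_n.
Here τ₀ = 1/81.0 = 0.012346 and τ_data = 13/104.6 = 0.124283, so τ_n = 0.136629.
Rearranging for μ₀: μ₀ = (μ_n·τ_n − τ_data·x̄)/τ₀ = (-7.1277·0.136629 − 0.124283·-8.7) / 0.012346 = 0.107412/0.012346 ≈ 8.7.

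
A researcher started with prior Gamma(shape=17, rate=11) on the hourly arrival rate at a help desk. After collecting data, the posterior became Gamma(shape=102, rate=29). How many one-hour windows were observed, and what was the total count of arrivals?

Gamma–Poisson conjugacy: posterior shape = α + Σxᵢ, posterior rate = β + n.
Matching: Σxᵢ = 102 − 17 = 85 and n = 29 − 11 = 18.

n = 18 one-hour windows with total 85 arrivals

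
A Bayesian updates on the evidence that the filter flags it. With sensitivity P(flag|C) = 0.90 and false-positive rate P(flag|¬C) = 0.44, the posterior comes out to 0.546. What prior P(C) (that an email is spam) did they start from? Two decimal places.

P(C) = 0.37

Bayes' rule in odds form gives O(C|E) = O(C)·[P(E|C)/P(E|¬C)], hence O(C) = O(C|E)/LR.
Posterior odds = 0.546/(1−0.546) = 1.2026. LR = 0.90/0.44 = 2.0455.
Prior odds = 1.2026/2.0455 = 0.5879, so P(C) = 0.5879/(1+0.5879) ≈ 0.37.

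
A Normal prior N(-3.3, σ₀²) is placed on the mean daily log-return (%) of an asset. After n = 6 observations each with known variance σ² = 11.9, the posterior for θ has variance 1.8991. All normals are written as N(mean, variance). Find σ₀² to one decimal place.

For the Normal–Normal model with known σ², precisions add: τ_n = τ₀ + n/σ².
So 1/σ₀² = 1/1.8991 − 6/11.9 = 0.526565 − 0.504202 = 0.022363.
Hence σ₀² = 1/0.022363 ≈ 44.7.

σ₀² = 44.7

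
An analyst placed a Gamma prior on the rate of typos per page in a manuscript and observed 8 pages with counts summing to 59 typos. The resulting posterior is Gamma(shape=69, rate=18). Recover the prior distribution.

Gamma–Poisson conjugacy: posterior shape = α + Σxᵢ, posterior rate = β + n.
So α = 69 − 59 = 10 and β = 18 − 8 = 10.

Gamma(shape=10, rate=10)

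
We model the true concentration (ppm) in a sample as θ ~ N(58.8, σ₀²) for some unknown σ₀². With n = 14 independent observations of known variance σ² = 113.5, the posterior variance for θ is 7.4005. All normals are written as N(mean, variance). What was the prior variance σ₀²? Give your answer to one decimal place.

σ₀² = 84.9

For the Normal–Normal model with known σ², precisions add: τ_n = τ₀ + n/σ².
So 1/σ₀² = 1/7.4005 − 14/113.5 = 0.135126 − 0.123348 = 0.011778.
Hence σ₀² = 1/0.011778 ≈ 84.9.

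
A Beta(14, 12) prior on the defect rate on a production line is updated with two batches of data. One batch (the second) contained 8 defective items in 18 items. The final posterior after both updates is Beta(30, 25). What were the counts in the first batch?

8 defective items and 3 good items

Sequential conjugate updates are equivalent to a single update on the pooled data, so total successes = posterior α − prior α and total failures = posterior β − prior β.
Total across both batches: 30−14=16 defective items, 25−12=13 good items.
Subtract the second batch: 16−8=8 defective items and 13−10=3 good items.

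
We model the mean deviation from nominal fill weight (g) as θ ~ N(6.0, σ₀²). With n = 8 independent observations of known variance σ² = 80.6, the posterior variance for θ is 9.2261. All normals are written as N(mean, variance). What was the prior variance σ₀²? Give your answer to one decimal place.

σ₀² = 109.5

Posterior precision equals prior precision plus data precision: 1/σ_n² = 1/σ₀² + n/σ².
So 1/σ₀² = 1/9.2261 − 8/80.6 = 0.108388 − 0.099256 = 0.009132.
Hence σ₀² = 1/0.009132 ≈ 109.5.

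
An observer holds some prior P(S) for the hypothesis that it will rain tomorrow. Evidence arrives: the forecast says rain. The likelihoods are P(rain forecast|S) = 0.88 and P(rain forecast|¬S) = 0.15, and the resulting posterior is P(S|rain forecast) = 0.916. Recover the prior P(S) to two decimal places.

P(S) = 0.65

Bayes' rule in odds form gives O(S|E) = O(S)·[P(E|S)/P(E|¬S)], hence O(S) = O(S|E)/LR.
Posterior odds = 0.916/(1−0.916) = 10.9048. LR = 0.88/0.15 = 5.8667.
Prior odds = 10.9048/5.8667 = 1.8588, so P(S) = 1.8588/(1+1.8588) ≈ 0.65.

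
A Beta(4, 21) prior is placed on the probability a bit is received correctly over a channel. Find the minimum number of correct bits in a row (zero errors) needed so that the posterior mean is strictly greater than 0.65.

k = 36

After k correct bits and 0 errors the posterior is Beta(4+k, 21), with mean (4+k)/(4+21+k).
Set (4+k)/(25+k) > 0.65 and solve: k > (0.65·25 − 4)/(1 − 0.65) = 35.000.
The smallest integer exceeding 35.000 is 36.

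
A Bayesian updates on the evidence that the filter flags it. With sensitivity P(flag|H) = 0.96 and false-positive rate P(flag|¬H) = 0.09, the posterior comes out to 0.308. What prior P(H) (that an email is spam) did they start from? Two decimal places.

In odds form, posterior odds = prior odds × likelihood ratio, so prior odds = posterior odds ÷ LR.
Posterior odds = 0.308/(1−0.308) = 0.4451. LR = 0.96/0.09 = 10.6667.
Prior odds = 0.4451/10.6667 = 0.0417, so P(H) = 0.0417/(1+0.0417) ≈ 0.04.

P(H) = 0.04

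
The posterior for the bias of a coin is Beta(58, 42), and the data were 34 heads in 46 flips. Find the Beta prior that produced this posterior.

Beta(24, 30)

A Beta(a, b) prior with s successes and f failures in binomial data gives a Beta(a+s, b+f) posterior.
So a = 58 − 34 = 24 and b = 42 − 12 = 30.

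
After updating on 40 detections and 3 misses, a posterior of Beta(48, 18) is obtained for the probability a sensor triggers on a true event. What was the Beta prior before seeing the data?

Beta(8, 15)

Under Beta–binomial conjugacy the posterior parameters are (α+s, β+f).
So α = 48 − 40 = 8 and β = 18 − 3 = 15.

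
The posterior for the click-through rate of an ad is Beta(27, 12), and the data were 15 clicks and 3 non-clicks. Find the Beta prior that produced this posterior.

Beta is conjugate to the binomial likelihood: posterior = Beta(α+s, β+f).
So α = 27 − 15 = 12 and β = 12 − 3 = 9.

Beta(12, 9)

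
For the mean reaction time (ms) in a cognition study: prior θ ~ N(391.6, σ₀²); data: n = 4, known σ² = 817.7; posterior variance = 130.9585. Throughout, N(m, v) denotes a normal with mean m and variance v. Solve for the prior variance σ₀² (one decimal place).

Posterior precision equals prior precision plus data precision: 1/σ_n² = 1/σ₀² + n/σ².
So 1/σ₀² = 1/130.9585 − 4/817.7 = 0.007636 − 0.004892 = 0.002744.
Hence σ₀² = 1/0.002744 ≈ 364.4.

σ₀² = 364.4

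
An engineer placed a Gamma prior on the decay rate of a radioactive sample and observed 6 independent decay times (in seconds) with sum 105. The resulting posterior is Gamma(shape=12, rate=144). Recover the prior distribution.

Gamma(shape=6, rate=39)

For an exponential likelihood with a Gamma(α, β) prior on the rate, n observations with total T give posterior Gamma(α+n, β+T).
So α = 12 − 6 = 6 and β = 144 − 105 = 39.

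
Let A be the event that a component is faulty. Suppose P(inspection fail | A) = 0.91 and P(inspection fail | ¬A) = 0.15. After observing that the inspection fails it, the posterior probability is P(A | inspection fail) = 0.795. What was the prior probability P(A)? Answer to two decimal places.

Bayes' rule in odds form gives O(A|E) = O(A)·[P(E|A)/P(E|¬A)], hence O(A) = O(A|E)/LR.
Posterior odds = 0.795/(1−0.795) = 3.8780. LR = 0.91/0.15 = 6.0667.
Prior odds = 3.8780/6.0667 = 0.6392, so P(A) = 0.6392/(1+0.6392) ≈ 0.39.

P(A) = 0.39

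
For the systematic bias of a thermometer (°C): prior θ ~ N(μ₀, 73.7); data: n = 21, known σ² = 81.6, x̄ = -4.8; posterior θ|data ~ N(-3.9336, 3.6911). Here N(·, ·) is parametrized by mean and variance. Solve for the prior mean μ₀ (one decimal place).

With known observation variance, the Normal–Normal posterior has precision τ_n = τ₀ + n/σ² and mean μ_n = (τ₀μ₀ + (n/σ²)x̄)/τ_n.
Here τ₀ = 1/73.7 = 0.013569 and τ_data = 21/81.6 = 0.257353, so τ_n = 0.270922.
Rearranging for μ₀: μ₀ = (μ_n·τ_n − τ_data·x̄)/τ₀ = (-3.9336·0.270922 − 0.257353·-4.8) / 0.013569 = 0.169596/0.013569 ≈ 12.5.

μ₀ = 12.5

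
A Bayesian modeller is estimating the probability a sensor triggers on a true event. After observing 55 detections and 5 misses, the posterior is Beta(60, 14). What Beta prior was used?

Beta(5, 9)

A Beta(a, b) prior with s successes and f failures in binomial data gives a Beta(a+s, b+f) posterior.
Subtract the data counts: 60−55=5, 14−5=9.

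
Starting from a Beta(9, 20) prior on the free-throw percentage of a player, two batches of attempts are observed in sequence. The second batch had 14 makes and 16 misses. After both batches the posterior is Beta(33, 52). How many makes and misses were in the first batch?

Sequential conjugate updates are equivalent to a single update on the pooled data, so total successes = posterior α − prior α and total failures = posterior β − prior β.
Total across both batches: 33−9=24 makes, 52−20=32 misses.
Subtract the second batch: 24−14=10 makes and 32−16=16 misses.

10 makes and 16 misses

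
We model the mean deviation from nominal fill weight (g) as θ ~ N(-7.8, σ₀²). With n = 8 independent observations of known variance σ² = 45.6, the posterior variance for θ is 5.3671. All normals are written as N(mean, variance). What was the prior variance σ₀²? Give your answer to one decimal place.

Posterior precision equals prior precision plus data precision: 1/σ_n² = 1/σ₀² + n/σ².
So 1/σ₀² = 1/5.3671 − 8/45.6 = 0.186320 − 0.175439 = 0.010881.
Hence σ₀² = 1/0.010881 ≈ 91.9.

σ₀² = 91.9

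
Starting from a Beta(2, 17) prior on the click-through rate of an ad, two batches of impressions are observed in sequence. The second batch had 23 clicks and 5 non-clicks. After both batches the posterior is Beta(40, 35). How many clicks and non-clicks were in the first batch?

Because Beta–binomial updating is additive in the counts, the combined data contributed (α_post−α_prior, β_post−β_prior) successes and failures.
Total across both batches: 40−2=38 clicks, 35−17=18 non-clicks.
Subtract the second batch: 38−23=15 clicks and 18−5=13 non-clicks.

15 clicks and 13 non-clicks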